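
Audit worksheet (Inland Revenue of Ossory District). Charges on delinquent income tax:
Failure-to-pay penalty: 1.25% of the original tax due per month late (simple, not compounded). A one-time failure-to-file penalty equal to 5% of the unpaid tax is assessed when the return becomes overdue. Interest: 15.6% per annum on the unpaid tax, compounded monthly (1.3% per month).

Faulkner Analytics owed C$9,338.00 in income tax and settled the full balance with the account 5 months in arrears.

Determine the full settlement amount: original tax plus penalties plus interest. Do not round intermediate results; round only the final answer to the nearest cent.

C$11,011.48

Failure-to-file penalty: 5% × C$9,338.00 = C$466.90
Failure-to-pay penalty: 5 × 1.25% × C$9,338.00 = C$583.63…
Interest: C$9,338.00 × ((1 + 0.013)^5 − 1) = C$9,338.00 × 0.0667121… = C$622.9577…
Total = C$9,338.00 + C$1,050.5250 + C$622.9577… = C$11,011.48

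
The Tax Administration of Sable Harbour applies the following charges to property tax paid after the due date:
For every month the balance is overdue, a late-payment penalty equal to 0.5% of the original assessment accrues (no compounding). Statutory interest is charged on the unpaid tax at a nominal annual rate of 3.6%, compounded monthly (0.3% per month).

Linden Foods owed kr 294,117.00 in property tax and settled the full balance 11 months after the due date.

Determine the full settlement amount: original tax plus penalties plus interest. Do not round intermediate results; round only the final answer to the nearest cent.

Late-payment penalty: 11 × 0.5% × kr 294,117.00 = kr 16,176.44…
Interest: kr 294,117.00 × ((1 + 0.003)^11 − 1) = kr 294,117.00 × 0.0334995… = kr 9,852.7671…
Total = kr 294,117.00 + kr 16,176.4350 + kr 9,852.7671… = kr 320,146.20

kr 320,146.20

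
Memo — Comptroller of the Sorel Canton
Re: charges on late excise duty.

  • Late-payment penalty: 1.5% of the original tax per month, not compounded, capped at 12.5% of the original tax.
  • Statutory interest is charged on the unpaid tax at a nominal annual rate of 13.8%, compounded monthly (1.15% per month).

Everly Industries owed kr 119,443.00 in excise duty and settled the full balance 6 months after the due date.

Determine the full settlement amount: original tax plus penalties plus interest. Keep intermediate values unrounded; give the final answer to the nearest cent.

Penalty: 6 × 1.5% × kr 119,443.00 = kr 10,749.87 (below the 12.5% cap of kr 14,930.38…)
Interest: kr 119,443.00 × ((1 + 0.0115)^6 − 1) = kr 119,443.00 × 0.0710144… = kr 8,482.1767…
Total = kr 119,443.00 + kr 10,749.8700 + kr 8,482.1767… = kr 138,675.05

kr 138,675.05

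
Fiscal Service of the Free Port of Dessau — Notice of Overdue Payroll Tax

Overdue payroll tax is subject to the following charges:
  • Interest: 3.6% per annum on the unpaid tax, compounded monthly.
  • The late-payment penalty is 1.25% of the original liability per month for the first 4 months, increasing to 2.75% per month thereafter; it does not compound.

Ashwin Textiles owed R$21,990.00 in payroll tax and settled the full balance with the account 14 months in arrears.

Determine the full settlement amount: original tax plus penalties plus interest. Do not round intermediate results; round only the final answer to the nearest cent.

Penalty, months 1–4: 4 × 1.25% × R$21,990.00 = R$1,099.50
Penalty, months 5–14: 10 × 2.75% × R$21,990.00 = R$6,047.25
Interest (3.6%/yr ÷ 12 = 0.3%/month): R$21,990.00 × ((1 + 0.003)^14 − 1) = R$941.8077…
Total = R$21,990.00 + R$7,146.7500 + R$941.8077… = R$30,078.56

R$30,078.56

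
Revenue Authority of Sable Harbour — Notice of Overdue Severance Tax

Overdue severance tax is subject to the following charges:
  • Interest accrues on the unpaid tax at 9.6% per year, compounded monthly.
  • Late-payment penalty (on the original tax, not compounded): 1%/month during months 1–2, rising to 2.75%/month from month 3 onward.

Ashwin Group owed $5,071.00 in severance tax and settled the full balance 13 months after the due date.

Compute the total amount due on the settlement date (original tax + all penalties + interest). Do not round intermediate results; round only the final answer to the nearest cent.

$7,259.85

Penalty, months 1–2: 2 × 1% × $5,071.00 = $101.42
Penalty, months 3–13: 11 × 2.75% × $5,071.00 = $1,533.98…
Interest (9.6%/yr ÷ 12 = 0.8%/month): $5,071.00 × ((1 + 0.008)^13 − 1) = $553.4561…
Total = $5,071.00 + $1,635.3975 + $553.4561… = $7,259.85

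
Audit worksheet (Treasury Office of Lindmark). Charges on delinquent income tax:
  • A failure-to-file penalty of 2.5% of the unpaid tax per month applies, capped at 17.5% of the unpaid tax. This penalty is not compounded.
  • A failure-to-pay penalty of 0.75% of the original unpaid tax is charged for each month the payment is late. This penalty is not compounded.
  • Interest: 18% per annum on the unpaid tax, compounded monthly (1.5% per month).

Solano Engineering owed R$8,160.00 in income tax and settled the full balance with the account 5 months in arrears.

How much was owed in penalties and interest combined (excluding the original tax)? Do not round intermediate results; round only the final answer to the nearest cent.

R$1,956.64

Failure-to-file: 5 × 2.5% × R$8,160.00 = R$1,020.00 (under the 17.5% cap)
Failure-to-pay penalty = 0.75% × R$8,160.00 × 5 mo = R$306.00
Interest: R$8,160.00 × ((1 + 0.015)^5 − 1) = R$8,160.00 × 0.0772840… = R$630.6375…
Penalties + interest = R$1,326.0000 + R$630.6375… = R$1,956.64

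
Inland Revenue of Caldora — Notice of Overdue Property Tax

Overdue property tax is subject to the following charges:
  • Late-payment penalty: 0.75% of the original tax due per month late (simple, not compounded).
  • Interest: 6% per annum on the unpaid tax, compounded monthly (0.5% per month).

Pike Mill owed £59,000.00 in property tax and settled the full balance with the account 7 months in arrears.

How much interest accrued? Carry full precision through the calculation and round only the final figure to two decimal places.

Interest: £59,000.00 × ((1 + 0.005)^7 − 1) = £59,000.00 × 0.0355294… = £2,096.2344…

£2,096.23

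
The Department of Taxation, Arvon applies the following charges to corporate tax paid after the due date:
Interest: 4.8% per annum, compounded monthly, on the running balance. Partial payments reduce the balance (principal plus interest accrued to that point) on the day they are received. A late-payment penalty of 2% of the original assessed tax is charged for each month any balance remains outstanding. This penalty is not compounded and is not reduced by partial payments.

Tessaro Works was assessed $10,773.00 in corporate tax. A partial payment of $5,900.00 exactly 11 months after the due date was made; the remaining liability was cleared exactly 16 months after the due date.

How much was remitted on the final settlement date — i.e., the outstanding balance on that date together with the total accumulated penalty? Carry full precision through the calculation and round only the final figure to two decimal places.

$8,911.96

Monthly rate = 4.8% ÷ 12 = 0.4%
Balance at month 11: $10,773.0000 × (1 + 0.004)^11 = $11,256.6069…
After $5,900.00 payment: $11,256.6069… − $5,900.00 = $5,356.6069…
Balance at month 16: $5,356.6069… × (1 + 0.004)^5 = $5,464.5995…
Penalty: 16 × 2% × $10,773.00 = $3,447.36
Final settlement = outstanding balance + penalty = $5,464.5995… + $3,447.36 = $8,911.96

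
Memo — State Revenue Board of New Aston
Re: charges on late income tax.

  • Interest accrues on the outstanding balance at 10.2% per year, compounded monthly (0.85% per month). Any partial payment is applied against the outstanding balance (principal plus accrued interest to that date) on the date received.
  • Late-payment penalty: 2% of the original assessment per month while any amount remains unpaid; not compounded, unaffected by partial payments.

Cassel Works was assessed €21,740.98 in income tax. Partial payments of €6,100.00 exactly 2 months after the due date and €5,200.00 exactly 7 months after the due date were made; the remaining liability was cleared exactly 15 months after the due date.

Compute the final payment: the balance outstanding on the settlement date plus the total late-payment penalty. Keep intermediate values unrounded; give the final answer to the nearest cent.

€18,832.59

Balance at month 2: €21,740.9800 × (1 + 0.0085)^2 = €22,112.1474…
After €6,100.00 payment: €22,112.1474… − €6,100.00 = €16,012.1474…
Balance at month 7: €16,012.1474… × (1 + 0.0085)^5 = €16,704.3312…
After €5,200.00 payment: €16,704.3312… − €5,200.00 = €11,504.3312…
Balance at month 15: €11,504.3312… × (1 + 0.0085)^8 = €12,310.2989…
Penalty: 15 × 2% × €21,740.98 = €6,522.29…
Final settlement = outstanding balance + penalty = €12,310.2989… + €6,522.29… = €18,832.59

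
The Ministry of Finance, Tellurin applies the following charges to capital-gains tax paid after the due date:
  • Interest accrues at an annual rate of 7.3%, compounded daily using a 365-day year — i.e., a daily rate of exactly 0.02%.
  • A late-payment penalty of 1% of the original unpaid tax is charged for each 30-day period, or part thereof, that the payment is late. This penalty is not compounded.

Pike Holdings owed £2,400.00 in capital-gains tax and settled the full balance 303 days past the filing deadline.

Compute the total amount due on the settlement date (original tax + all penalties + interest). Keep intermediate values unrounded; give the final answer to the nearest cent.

£2,813.92

Penalty periods: ⌈303/30⌉ = 11; penalty = 11 × 1% × £2,400.00 = £264.00
Interest: £2,400.00 × ((1 + 0.0002)^303 − 1) = £2,400.00 × 0.06246740… = £149.9218…
Total = £2,400.00 + £264.0000 + £149.9218… = £2,813.92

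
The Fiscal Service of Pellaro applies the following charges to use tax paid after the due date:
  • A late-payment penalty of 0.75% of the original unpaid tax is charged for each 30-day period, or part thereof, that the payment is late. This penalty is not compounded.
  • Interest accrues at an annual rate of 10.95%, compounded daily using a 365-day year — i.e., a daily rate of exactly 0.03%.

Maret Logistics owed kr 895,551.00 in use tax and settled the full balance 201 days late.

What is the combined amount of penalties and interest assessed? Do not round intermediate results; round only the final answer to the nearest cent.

Penalty periods: ⌈201/30⌉ = 7; penalty = 7 × 0.75% × kr 895,551.00 = kr 47,016.43…
Interest: kr 895,551.00 × ((1 + 0.0003)^201 − 1) = kr 895,551.00 × 0.06214554… = kr 55,654.5006…
Penalties + interest = kr 47,016.4275 + kr 55,654.5006… = kr 102,670.93

kr 102,670.93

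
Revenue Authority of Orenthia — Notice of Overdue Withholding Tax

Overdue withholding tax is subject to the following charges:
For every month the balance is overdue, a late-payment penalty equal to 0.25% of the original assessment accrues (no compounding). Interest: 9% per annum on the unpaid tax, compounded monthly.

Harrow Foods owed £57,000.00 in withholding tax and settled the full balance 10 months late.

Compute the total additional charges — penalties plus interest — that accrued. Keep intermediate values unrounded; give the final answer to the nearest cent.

£5,847.21

Late-payment penalty = 0.25% × £57,000.00 × 10 mo = £1,425.00
Interest (9%/yr ÷ 12 = 0.75%/month): £57,000.00 × ((1 + 0.0075)^10 − 1) = £4,422.2051…
Penalties + interest = £1,425.0000 + £4,422.2051… = £5,847.21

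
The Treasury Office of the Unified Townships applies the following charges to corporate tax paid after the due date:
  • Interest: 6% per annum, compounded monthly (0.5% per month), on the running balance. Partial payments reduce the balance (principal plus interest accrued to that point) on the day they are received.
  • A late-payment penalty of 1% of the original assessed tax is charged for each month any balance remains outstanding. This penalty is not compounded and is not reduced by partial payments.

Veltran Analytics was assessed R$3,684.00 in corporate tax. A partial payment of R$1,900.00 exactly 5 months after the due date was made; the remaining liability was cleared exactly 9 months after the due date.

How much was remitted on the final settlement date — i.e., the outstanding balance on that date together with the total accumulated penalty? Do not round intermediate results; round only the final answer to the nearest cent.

Balance at month 5: R$3,684.0000 × (1 + 0.005)^5 = R$3,777.0256…
After R$1,900.00 payment: R$3,777.0256… − R$1,900.00 = R$1,877.0256…
Balance at month 9: R$1,877.0256… × (1 + 0.005)^4 = R$1,914.8486…
Penalty: 9 × 1% × R$3,684.00 = R$331.56
Final settlement = outstanding balance + penalty = R$1,914.8486… + R$331.56 = R$2,246.41

R$2,246.41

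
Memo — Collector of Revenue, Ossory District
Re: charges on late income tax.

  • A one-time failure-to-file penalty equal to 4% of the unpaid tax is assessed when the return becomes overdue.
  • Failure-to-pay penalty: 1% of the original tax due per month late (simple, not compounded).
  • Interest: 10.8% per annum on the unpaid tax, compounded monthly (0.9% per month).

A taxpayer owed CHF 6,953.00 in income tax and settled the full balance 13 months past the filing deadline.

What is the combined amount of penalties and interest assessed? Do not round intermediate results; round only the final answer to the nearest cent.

CHF 2,040.92

Failure-to-file penalty: 4% × CHF 6,953.00 = CHF 278.12
Failure-to-pay penalty: 13 × 1% × CHF 6,953.00 = CHF 903.89
Interest: CHF 6,953.00 × ((1 + 0.009)^13 − 1) = CHF 6,953.00 × 0.1235313… = CHF 858.9129…
Penalties + interest = CHF 1,182.0100 + CHF 858.9129… = CHF 2,040.92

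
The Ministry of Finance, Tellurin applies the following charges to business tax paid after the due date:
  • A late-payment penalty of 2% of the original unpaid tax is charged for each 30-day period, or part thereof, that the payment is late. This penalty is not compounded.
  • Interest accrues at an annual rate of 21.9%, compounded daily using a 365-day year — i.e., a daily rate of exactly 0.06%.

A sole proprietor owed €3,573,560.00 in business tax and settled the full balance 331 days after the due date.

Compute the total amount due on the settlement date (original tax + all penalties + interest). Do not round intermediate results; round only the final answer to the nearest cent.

€5,216,044.48

Penalty periods: ⌈331/30⌉ = 12; penalty = 12 × 2% × €3,573,560.00 = €857,654.40
Interest: €3,573,560.00 × ((1 + 0.0006)^331 − 1) = €3,573,560.00 × 0.21962135… = €784,830.0807…
Total = €3,573,560.00 + €857,654.4000 + €784,830.0807… = €5,216,044.48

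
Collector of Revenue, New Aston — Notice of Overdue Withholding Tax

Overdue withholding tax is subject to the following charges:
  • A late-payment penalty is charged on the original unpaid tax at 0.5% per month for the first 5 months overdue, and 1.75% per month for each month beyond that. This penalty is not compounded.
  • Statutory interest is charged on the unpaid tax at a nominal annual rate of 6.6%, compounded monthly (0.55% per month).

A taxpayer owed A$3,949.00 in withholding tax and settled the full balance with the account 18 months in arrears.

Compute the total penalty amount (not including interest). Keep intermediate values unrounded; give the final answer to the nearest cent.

A$997.12

Penalty, months 1–5: 5 × 0.5% × A$3,949.00 = A$98.73…
Penalty, months 6–18: 13 × 1.75% × A$3,949.00 = A$898.40…
Total penalty = A$98.73… + A$898.40… = A$997.12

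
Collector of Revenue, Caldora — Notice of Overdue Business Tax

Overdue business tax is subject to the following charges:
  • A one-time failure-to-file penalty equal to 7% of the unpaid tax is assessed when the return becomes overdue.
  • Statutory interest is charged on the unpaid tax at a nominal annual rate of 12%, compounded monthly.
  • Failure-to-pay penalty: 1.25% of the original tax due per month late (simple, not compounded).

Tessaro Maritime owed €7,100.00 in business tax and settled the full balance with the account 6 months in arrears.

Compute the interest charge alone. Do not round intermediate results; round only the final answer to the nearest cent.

€436.79

Interest (12%/yr ÷ 12 = 1%/month): €7,100.00 × ((1 + 0.01)^6 − 1) = €436.7931…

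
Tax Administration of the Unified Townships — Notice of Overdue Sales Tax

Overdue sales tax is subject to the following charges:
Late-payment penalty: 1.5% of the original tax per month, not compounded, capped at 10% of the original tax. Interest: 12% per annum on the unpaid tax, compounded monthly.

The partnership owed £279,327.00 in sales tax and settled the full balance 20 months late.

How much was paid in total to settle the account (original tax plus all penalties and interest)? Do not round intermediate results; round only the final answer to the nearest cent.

£368,764.72

Penalty (uncapped): 20 × 1.5% × £279,327.00 = £83,798.10; cap = 10% × £279,327.00 = £27,932.70 → penalty = £27,932.70
Interest (12%/yr ÷ 12 = 1%/month): £279,327.00 × ((1 + 0.01)^20 − 1) = £61,505.0233…
Total = £279,327.00 + £27,932.7000 + £61,505.0233… = £368,764.72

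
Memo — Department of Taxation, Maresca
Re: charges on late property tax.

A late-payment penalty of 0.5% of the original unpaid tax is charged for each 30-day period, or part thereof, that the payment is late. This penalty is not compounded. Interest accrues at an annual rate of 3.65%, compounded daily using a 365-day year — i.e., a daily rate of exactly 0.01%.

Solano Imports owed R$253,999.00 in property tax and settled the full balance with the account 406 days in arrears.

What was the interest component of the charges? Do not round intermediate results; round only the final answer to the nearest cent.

R$10,524.03

Interest: R$253,999.00 × ((1 + 0.0001)^406 − 1) = R$253,999.00 × 0.04143333… = R$10,524.0254…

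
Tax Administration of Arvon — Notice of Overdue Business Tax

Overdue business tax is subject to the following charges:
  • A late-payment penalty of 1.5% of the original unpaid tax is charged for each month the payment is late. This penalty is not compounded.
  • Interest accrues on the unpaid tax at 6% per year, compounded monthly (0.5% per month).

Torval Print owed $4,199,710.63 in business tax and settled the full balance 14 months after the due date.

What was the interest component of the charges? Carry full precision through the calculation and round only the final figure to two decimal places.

Interest: $4,199,710.63 × ((1 + 0.005)^14 − 1) = $4,199,710.63 × 0.0723211… = $303,727.8265…

$303,727.83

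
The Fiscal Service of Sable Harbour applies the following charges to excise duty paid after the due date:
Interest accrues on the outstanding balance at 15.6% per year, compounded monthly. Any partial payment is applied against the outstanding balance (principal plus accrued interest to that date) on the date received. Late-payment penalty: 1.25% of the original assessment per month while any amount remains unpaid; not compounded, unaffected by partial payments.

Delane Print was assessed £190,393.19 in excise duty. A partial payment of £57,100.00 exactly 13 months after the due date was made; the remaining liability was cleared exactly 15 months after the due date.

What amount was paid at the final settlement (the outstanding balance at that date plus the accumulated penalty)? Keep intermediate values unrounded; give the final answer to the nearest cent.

£208,200.83

Monthly rate = 15.6% ÷ 12 = 1.3%
Balance at month 13: £190,393.1900 × (1 + 0.013)^13 = £225,203.0148…
After £57,100.00 payment: £225,203.0148… − £57,100.00 = £168,103.0148…
Balance at month 15: £168,103.0148… × (1 + 0.013)^2 = £172,502.1026…
Penalty: 15 × 1.25% × £190,393.19 = £35,698.72…
Final settlement = outstanding balance + penalty = £172,502.1026… + £35,698.72… = £208,200.83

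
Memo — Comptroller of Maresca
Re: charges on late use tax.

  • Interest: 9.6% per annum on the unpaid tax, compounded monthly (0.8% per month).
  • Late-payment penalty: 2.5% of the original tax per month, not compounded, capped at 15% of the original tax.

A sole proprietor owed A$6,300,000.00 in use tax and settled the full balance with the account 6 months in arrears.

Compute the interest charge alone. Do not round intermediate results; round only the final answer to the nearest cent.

Interest: A$6,300,000.00 × ((1 + 0.008)^6 − 1) = A$6,300,000.00 × 0.0489703… = A$308,512.9003…

A$308,512.90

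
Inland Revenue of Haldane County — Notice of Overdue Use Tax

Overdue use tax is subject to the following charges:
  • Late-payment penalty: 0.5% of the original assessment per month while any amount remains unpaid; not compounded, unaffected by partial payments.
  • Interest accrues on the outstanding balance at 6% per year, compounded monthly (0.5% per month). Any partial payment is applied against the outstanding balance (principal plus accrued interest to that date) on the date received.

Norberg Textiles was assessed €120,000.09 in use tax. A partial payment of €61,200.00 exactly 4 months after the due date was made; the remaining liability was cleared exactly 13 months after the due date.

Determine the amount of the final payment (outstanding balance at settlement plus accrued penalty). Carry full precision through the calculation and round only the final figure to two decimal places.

€71,828.72

Balance at month 4: €120,000.0900 × (1 + 0.005)^4 = €122,418.1519…
After €61,200.00 payment: €122,418.1519… − €61,200.00 = €61,218.1519…
Balance at month 13: €61,218.1519… × (1 + 0.005)^9 = €64,028.7127…
Penalty: 13 × 0.5% × €120,000.09 = €7,800.01…
Final settlement = outstanding balance + penalty = €64,028.7127… + €7,800.01… = €71,828.72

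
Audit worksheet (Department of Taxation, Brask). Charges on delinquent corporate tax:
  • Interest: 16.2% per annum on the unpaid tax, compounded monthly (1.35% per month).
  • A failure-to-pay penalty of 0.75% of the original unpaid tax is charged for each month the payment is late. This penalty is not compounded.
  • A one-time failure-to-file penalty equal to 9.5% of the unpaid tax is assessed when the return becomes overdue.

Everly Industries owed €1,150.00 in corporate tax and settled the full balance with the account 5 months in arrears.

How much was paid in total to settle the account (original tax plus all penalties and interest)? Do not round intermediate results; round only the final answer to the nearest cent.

Failure-to-file penalty: 9.5% × €1,150.00 = €109.25
Failure-to-pay penalty = 0.75% × €1,150.00 × 5 mo = €43.13…
Interest: €1,150.00 × ((1 + 0.0135)^5 − 1) = €1,150.00 × 0.0693473… = €79.7494…
Total = €1,150.00 + €152.3750 + €79.7494… = €1,382.12

€1,382.12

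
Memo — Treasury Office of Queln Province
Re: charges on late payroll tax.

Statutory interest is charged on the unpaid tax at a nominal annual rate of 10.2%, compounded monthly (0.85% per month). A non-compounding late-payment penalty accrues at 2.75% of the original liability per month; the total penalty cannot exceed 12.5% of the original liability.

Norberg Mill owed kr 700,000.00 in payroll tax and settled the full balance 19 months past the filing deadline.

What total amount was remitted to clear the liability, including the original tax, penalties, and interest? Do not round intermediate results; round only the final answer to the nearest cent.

Penalty (uncapped): 19 × 2.75% × kr 700,000.00 = kr 365,750.00; cap = 12.5% × kr 700,000.00 = kr 87,500.00 → penalty = kr 87,500.00
Interest: kr 700,000.00 × ((1 + 0.0085)^19 − 1) = kr 700,000.00 × 0.1744706… = kr 122,129.4175…
Total = kr 700,000.00 + kr 87,500.0000 + kr 122,129.4175… = kr 909,629.42

kr 909,629.42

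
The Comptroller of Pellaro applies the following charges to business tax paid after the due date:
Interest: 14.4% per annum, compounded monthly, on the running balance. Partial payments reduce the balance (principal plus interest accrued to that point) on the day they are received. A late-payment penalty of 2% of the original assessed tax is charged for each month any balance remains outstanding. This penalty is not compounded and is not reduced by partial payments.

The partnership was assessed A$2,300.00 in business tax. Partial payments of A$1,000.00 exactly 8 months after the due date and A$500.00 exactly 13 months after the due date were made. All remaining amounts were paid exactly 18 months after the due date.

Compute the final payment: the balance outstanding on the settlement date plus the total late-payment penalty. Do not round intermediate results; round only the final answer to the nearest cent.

A$2,021.45

Monthly rate = 14.4% ÷ 12 = 1.2%
Balance at month 8: A$2,300.0000 × (1 + 0.012)^8 = A$2,530.2995…
After A$1,000.00 payment: A$2,530.2995… − A$1,000.00 = A$1,530.2995…
Balance at month 13: A$1,530.2995… × (1 + 0.012)^5 = A$1,624.3477…
After A$500.00 payment: A$1,624.3477… − A$500.00 = A$1,124.3477…
Balance at month 18: A$1,124.3477… × (1 + 0.012)^5 = A$1,193.4472…
Penalty: 18 × 2% × A$2,300.00 = A$828.00
Final settlement = outstanding balance + penalty = A$1,193.4472… + A$828.00 = A$2,021.45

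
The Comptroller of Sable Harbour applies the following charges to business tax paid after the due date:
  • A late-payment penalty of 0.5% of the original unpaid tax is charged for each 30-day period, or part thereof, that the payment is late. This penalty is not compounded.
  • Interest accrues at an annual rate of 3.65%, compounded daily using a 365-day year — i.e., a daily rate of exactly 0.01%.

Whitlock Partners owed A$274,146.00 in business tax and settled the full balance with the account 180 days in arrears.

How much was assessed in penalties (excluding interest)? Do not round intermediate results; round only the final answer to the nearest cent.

A$8,224.38

Penalty periods: ⌈180/30⌉ = 6; penalty = 6 × 0.5% × A$274,146.00 = A$8,224.38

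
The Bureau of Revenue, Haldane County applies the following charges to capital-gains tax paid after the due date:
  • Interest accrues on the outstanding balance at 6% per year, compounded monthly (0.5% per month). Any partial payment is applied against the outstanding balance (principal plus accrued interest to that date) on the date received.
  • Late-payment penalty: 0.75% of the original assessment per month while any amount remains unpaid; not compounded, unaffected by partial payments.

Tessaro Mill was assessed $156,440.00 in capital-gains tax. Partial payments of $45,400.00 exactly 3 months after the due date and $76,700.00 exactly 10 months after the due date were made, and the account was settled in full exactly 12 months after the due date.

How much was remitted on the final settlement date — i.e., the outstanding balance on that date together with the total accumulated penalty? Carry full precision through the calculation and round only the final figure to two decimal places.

$55,215.22

Balance at month 3: $156,440.0000 × (1 + 0.005)^3 = $158,798.3526…
After $45,400.00 payment: $158,798.3526… − $45,400.00 = $113,398.3526…
Balance at month 10: $113,398.3526… × (1 + 0.005)^7 = $117,427.3276…
After $76,700.00 payment: $117,427.3276… − $76,700.00 = $40,727.3276…
Balance at month 12: $40,727.3276… × (1 + 0.005)^2 = $41,135.6191…
Penalty: 12 × 0.75% × $156,440.00 = $14,079.60
Final settlement = outstanding balance + penalty = $41,135.6191… + $14,079.60 = $55,215.22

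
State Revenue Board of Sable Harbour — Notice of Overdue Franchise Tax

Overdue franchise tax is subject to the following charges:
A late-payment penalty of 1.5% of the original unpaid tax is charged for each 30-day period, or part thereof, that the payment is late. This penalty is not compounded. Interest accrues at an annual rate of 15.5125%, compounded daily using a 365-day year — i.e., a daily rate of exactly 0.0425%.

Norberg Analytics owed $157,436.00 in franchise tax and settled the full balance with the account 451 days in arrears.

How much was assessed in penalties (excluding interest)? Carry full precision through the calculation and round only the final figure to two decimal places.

Penalty periods: ⌈451/30⌉ = 16; penalty = 16 × 1.5% × $157,436.00 = $37,784.64

$37,784.64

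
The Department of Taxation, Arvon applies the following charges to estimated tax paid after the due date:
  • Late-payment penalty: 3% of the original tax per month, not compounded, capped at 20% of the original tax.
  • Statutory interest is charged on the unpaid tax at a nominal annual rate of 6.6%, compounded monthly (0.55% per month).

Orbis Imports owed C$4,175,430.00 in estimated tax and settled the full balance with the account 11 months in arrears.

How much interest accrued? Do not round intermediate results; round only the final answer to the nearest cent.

Interest: C$4,175,430.00 × ((1 + 0.0055)^11 − 1) = C$4,175,430.00 × 0.0621915… = C$259,676.2807…

C$259,676.28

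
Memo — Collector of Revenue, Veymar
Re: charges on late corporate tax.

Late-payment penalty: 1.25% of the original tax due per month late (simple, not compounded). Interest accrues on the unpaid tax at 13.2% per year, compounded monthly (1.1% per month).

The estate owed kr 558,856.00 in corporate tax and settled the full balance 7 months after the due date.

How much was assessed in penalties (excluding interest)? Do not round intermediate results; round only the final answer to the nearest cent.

kr 48,899.90

Late-payment penalty = 1.25% × kr 558,856.00 × 7 mo = kr 48,899.90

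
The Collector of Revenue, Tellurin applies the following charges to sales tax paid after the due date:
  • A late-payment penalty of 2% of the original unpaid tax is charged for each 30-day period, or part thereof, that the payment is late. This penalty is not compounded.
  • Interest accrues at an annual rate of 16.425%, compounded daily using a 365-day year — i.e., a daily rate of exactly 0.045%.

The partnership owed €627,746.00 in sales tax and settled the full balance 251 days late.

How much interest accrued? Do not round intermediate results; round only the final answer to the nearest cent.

Interest: €627,746.00 × ((1 + 0.00045)^251 − 1) = €627,746.00 × 0.11954751… = €75,045.4706…

€75,045.47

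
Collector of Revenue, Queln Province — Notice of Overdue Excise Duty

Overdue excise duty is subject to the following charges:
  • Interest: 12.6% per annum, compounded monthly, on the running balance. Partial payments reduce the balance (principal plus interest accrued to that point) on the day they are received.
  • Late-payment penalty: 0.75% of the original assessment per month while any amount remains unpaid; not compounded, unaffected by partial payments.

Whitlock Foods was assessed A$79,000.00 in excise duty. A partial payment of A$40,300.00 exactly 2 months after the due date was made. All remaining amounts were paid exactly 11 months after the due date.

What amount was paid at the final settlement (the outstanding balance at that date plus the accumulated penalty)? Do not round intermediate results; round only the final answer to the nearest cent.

Monthly rate = 12.6% ÷ 12 = 1.05%
Balance at month 2: A$79,000.0000 × (1 + 0.0105)^2 = A$80,667.7098…
After A$40,300.00 payment: A$80,667.7098… − A$40,300.00 = A$40,367.7098…
Balance at month 11: A$40,367.7098… × (1 + 0.0105)^9 = A$44,346.6656…
Penalty: 11 × 0.75% × A$79,000.00 = A$6,517.50
Final settlement = outstanding balance + penalty = A$44,346.6656… + A$6,517.50 = A$50,864.17

A$50,864.17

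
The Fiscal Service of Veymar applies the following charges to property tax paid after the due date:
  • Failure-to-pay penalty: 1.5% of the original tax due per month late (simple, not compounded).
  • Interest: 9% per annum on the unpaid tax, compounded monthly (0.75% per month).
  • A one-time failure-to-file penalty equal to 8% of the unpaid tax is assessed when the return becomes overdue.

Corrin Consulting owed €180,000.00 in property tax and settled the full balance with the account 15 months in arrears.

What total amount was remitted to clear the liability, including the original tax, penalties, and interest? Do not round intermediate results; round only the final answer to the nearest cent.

€256,248.47

Failure-to-file penalty: 8% × €180,000.00 = €14,400.00
Failure-to-pay penalty = 1.5% × €180,000.00 × 15 mo = €40,500.00
Interest: €180,000.00 × ((1 + 0.0075)^15 − 1) = €180,000.00 × 0.1186026… = €21,348.4670…
Total = €180,000.00 + €54,900.0000 + €21,348.4670… = €256,248.47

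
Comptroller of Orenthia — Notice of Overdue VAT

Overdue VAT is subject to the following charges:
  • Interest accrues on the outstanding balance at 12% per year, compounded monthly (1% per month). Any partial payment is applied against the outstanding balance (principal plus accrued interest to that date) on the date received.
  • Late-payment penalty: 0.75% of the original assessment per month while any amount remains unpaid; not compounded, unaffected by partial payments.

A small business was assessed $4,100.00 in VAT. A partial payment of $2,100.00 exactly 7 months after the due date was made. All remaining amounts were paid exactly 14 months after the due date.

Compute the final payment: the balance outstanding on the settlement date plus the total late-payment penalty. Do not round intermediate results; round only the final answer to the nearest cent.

Balance at month 7: $4,100.0000 × (1 + 0.01)^7 = $4,395.7549…
After $2,100.00 payment: $4,395.7549… − $2,100.00 = $2,295.7549…
Balance at month 14: $2,295.7549… × (1 + 0.01)^7 = $2,461.3600…
Penalty: 14 × 0.75% × $4,100.00 = $430.50
Final settlement = outstanding balance + penalty = $2,461.3600… + $430.50 = $2,891.86

$2,891.86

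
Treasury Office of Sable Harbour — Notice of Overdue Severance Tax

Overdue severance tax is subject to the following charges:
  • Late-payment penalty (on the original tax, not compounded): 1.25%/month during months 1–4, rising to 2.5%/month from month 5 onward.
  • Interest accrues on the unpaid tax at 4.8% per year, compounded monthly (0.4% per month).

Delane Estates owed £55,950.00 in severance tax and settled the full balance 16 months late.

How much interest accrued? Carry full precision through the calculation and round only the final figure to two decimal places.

Interest: £55,950.00 × ((1 + 0.004)^16 − 1) = £55,950.00 × 0.0659563… = £3,690.2556…

£3,690.26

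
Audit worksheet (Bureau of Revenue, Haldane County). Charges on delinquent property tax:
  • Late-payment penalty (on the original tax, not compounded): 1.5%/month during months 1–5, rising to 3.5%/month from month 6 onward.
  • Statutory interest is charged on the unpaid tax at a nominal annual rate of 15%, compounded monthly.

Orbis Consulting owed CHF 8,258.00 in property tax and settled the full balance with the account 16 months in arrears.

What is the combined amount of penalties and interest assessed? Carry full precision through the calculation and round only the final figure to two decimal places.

Penalty, months 1–5: 5 × 1.5% × CHF 8,258.00 = CHF 619.35
Penalty, months 6–16: 11 × 3.5% × CHF 8,258.00 = CHF 3,179.33
Interest (15%/yr ÷ 12 = 1.25%/month): CHF 8,258.00 × ((1 + 0.0125)^16 − 1) = CHF 1,815.8479…
Penalties + interest = CHF 3,798.6800 + CHF 1,815.8479… = CHF 5,614.53

CHF 5,614.53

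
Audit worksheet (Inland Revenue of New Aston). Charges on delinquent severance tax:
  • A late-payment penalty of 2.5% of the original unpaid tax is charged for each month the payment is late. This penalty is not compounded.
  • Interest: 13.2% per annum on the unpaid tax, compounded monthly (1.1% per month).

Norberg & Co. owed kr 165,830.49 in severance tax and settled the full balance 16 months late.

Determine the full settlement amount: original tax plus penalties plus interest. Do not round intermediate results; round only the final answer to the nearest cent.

Late-payment penalty: 16 × 2.5% × kr 165,830.49 = kr 66,332.20…
Interest: kr 165,830.49 × ((1 + 0.011)^16 − 1) = kr 165,830.49 × 0.1912927… = kr 31,722.1662…
Total = kr 165,830.49 + kr 66,332.1960 + kr 31,722.1662… = kr 263,884.85

kr 263,884.85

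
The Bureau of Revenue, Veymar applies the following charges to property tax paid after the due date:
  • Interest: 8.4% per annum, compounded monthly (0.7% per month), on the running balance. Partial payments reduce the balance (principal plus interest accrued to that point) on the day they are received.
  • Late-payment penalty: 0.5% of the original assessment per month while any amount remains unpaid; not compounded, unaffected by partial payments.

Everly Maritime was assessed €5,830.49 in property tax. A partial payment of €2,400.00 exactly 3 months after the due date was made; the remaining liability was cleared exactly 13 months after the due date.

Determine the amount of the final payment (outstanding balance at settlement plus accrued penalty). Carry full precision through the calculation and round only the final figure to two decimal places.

€4,189.52

Balance at month 3: €5,830.4900 × (1 + 0.007)^3 = €5,953.7894…
After €2,400.00 payment: €5,953.7894… − €2,400.00 = €3,553.7894…
Balance at month 13: €3,553.7894… × (1 + 0.007)^10 = €3,810.5388…
Penalty: 13 × 0.5% × €5,830.49 = €378.98…
Final settlement = outstanding balance + penalty = €3,810.5388… + €378.98… = €4,189.52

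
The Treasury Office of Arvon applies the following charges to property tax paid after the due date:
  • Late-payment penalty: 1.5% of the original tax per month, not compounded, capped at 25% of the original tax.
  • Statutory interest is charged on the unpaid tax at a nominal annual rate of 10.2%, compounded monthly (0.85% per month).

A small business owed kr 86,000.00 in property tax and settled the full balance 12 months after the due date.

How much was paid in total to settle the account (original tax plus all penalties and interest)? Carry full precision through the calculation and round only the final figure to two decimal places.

Penalty: 12 × 1.5% × kr 86,000.00 = kr 15,480.00 (below the 25% cap of kr 21,500.00)
Interest: kr 86,000.00 × ((1 + 0.0085)^12 − 1) = kr 86,000.00 × 0.1069062… = kr 9,193.9355…
Total = kr 86,000.00 + kr 15,480.0000 + kr 9,193.9355… = kr 110,673.94

kr 110,673.94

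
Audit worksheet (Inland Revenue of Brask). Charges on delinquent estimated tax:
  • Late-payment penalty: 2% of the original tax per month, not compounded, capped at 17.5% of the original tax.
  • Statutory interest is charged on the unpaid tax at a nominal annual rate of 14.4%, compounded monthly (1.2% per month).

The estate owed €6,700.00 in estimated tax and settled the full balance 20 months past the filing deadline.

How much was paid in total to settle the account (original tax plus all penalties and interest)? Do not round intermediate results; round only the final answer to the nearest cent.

Penalty (uncapped): 20 × 2% × €6,700.00 = €2,680.00; cap = 17.5% × €6,700.00 = €1,172.50 → penalty = €1,172.50
Interest: €6,700.00 × ((1 + 0.012)^20 − 1) = €6,700.00 × 0.2694344… = €1,805.2102…
Total = €6,700.00 + €1,172.5000 + €1,805.2102… = €9,677.71

€9,677.71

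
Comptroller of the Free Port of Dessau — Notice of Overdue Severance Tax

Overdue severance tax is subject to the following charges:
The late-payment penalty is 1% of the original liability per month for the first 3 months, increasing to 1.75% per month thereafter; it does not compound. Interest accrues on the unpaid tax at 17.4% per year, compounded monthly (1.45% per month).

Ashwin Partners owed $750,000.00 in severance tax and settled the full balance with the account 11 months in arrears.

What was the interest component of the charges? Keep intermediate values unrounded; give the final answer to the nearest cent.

Interest: $750,000.00 × ((1 + 0.0145)^11 − 1) = $750,000.00 × 0.1715817… = $128,686.2459…

$128,686.25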